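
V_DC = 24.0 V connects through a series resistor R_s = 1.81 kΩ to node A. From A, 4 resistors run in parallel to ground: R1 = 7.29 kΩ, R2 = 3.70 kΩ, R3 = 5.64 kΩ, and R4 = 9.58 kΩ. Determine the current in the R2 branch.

I ≈ 2.89 mA

Combine the parallel branches: R_p = (1/7.29 + 1/3.70 + 1/5.64 + 1/9.58)⁻¹ = 1.451 kΩ.
Node voltage V_A = V_DC · R_p/(R_s + R_p) = 24.0 × 0.4450 = 10.68 V.
Branch current I = V_A/R2 = 10.68/3.70 = 2.886 mA.
(Check via current divider: I_total = 7.359 mA; share G_k/ΣG = 0.3922 → same result.)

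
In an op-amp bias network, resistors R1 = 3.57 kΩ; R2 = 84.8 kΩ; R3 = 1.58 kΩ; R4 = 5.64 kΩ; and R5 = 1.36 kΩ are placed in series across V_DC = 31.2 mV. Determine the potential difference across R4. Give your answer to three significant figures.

V ≈ 1.82 mV

Series total: ΣR = 3.57 + 84.8 + 1.58 + 5.64 + 1.36 = 96.95 kΩ.
By the voltage-divider rule, V = 31.2 × 5.640/96.95 = 1.815 mV.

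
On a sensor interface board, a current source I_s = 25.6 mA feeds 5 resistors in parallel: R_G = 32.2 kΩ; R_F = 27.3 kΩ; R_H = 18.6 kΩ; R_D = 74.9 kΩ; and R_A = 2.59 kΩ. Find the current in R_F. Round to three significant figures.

I ≈ 1.80 mA

ΣG = 1/32.2 + 1/27.3 + 1/18.6 + 1/74.9 + 1/2.59 = 0.5209.
Current divider: I(R_F) = I_s · G_k/ΣG = 25.6 × (0.03663/0.5209) = 25.6 × 0.07032 = 1.800 mA.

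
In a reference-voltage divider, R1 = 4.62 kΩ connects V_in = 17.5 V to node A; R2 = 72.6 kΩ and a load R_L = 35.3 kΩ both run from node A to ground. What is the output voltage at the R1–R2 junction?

First combine the lower leg with the load: R2 ‖ R_L = 23.75 kΩ.
Now apply the divider: V_out = 17.5 × 0.8372 = 14.65 V.

V_out ≈ 14.7 V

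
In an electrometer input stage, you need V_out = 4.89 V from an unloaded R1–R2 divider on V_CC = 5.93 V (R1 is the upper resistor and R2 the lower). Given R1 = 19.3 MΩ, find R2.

R2 ≈ 90.7 MΩ

The divider ratio is R2/(R1+R2) = 4.89/5.93 = 0.8246.
Rearranging, R2 = R1·k/(1−k) = 19.3 × 4.702 = 90.75 MΩ.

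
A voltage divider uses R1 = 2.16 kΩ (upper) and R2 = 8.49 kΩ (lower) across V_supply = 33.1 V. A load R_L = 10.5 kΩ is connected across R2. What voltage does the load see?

The load sits in parallel with R2, giving an effective lower resistance R2' = R2·R_L/(R2+R_L) = 4.694 kΩ.
Then V_out = V_supply · R2'/(R1 + R2') = 33.1 × 4.694/6.854 = 22.67 V.

V_out ≈ 22.7 V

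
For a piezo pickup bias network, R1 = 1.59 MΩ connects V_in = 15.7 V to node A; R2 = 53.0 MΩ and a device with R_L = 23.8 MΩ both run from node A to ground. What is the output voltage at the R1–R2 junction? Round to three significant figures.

V_out ≈ 14.3 V

First combine the lower leg with the load: R2 ‖ R_L = 16.42 MΩ.
Then V_out = V_in · R2'/(R1 + R2') = 15.7 × 16.42/18.01 = 14.31 V.
(Unloaded it would be 15.2 V; the load pulls it down.)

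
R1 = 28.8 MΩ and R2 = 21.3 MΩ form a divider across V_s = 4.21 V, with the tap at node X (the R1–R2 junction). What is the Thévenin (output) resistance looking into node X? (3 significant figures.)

Looking into X with the source shorted: R_th = R1·R2/(R1+R2) = 28.80 × 21.3/50.10 = 12.24 MΩ.

R_th ≈ 12.2 MΩ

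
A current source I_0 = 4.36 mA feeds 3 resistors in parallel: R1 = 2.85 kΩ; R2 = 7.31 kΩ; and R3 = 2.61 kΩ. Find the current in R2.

Conductances: ΣG = 1/2.85 + 1/7.31 + 1/2.61 = 0.8708 (1/kΩ).
R2 takes the fraction G_k/ΣG = 0.1368/0.8708 = 0.1571, so I = 4.36 × 0.1571 = 0.6849 mA.

I ≈ 0.685 mA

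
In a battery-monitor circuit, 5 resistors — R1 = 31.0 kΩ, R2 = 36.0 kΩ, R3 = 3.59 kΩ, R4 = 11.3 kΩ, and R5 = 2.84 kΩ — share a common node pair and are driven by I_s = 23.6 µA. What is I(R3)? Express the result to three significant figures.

Total conductance ΣG = 1/31.0 + 1/36.0 + 1/3.59 + 1/11.3 + 1/2.84 = 0.7792 (units of 1/kΩ).
By the current-divider rule, I = I_s · G_k/ΣG = 23.6 × 0.3575 = 8.437 µA.

I ≈ 8.44 µA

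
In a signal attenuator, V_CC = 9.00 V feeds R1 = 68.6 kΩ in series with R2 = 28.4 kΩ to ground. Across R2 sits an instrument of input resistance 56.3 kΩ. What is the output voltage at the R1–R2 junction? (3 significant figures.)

First combine the lower leg with the load: R2 ‖ R_L = 18.88 kΩ.
Then V_out = V_CC · R2'/(R1 + R2') = 9.00 × 18.88/87.48 = 1.942 V.

V_out ≈ 1.94 V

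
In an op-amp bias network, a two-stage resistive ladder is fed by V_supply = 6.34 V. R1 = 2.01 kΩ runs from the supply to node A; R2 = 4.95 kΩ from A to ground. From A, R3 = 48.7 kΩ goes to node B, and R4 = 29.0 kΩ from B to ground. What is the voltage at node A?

Node A sees R2 in parallel with the series input of stage 2, R3 + R4 = 77.70 kΩ.
Effective lower resistance at A: R2 ‖ 77.70 = 4.654 kΩ.
V_A = 6.34 × 4.654/(2.01 + 4.654) = 4.428 V.

V_A ≈ 4.43 V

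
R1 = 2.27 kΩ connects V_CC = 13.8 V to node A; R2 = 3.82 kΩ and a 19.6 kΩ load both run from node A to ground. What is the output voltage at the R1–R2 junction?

R2 ‖ R_L = (3.82 × 19.6)/(3.82 + 19.6) = 3.197 kΩ.
Then V_out = V_CC · R2'/(R1 + R2') = 13.8 × 3.197/5.467 = 8.070 V.
(Unloaded it would be 8.66 V; the load pulls it down.)

V_out ≈ 8.07 V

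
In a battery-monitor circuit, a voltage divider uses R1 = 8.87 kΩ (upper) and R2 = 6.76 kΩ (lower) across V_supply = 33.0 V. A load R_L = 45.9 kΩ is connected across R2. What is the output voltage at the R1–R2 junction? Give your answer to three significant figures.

V_out ≈ 13.2 V

R2 ‖ R_L = (6.76 × 45.9)/(6.76 + 45.9) = 5.892 kΩ.
Then V_out = V_supply · R2'/(R1 + R2') = 33.0 × 5.892/14.76 = 13.17 V.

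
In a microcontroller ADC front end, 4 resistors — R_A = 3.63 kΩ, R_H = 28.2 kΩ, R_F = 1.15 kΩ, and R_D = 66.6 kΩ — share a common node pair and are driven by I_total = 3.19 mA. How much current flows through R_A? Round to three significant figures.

Conductances: ΣG = 1/3.63 + 1/28.2 + 1/1.15 + 1/66.6 = 1.196 (1/kΩ).
Current divider: I(R_A) = I_total · G_k/ΣG = 3.19 × (0.2755/1.196) = 3.19 × 0.2304 = 0.7351 mA.

I ≈ 0.735 mA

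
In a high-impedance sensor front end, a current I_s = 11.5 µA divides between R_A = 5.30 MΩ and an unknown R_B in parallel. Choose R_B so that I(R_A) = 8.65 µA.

Two-branch current divider: I_A = I_s · R_B/(R_A + R_B).
8.65/11.5 = R_B/(R_A + R_B) → R_B = R_A · (0.7522)/(1 − 0.7522) = 5.30 × 3.035 = 16.09 MΩ.

R_B ≈ 16.1 MΩ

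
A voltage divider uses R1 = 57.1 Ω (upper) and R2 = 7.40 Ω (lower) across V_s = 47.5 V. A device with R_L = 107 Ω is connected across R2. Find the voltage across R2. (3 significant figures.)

V_out ≈ 5.14 V

The load sits in parallel with R2, giving an effective lower resistance R2' = R2·R_L/(R2+R_L) = 6.921 Ω.
Now apply the divider: V_out = 47.5 × 0.1081 = 5.135 V.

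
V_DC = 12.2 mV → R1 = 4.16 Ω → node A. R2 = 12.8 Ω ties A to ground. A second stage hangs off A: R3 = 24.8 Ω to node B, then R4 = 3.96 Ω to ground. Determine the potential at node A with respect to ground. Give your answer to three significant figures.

Looking into the second stage from A: R3 + R4 = 28.76 Ω appears in parallel with R2.
R2 ‖ (R3+R4) = 8.858 Ω.
First divider: V_A = V_DC · 8.858/(4.16 + 8.858) = 8.301 mV.

V_A ≈ 8.30 mV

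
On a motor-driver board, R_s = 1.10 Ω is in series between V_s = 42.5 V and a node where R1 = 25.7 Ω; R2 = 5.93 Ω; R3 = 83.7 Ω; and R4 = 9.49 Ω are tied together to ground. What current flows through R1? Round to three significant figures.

Equivalent of the parallel group: R_p = 3.078 Ω.
V_A by voltage divider: V_A = 42.5 × 3.078/(1.10 + 3.078) = 31.31 V.
I(R1) = V_A / R1 = 31.31/25.7 = 1.218 A.
(Equivalently: I_total = 10.17 A, then current-divider fraction G_k/ΣG = 0.1198.)

I ≈ 1.22 A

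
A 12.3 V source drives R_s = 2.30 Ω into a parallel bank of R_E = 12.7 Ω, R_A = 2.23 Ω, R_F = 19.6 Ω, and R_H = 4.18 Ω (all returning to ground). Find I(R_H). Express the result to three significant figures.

Parallel bank: R_p = 1/(1/12.7 + 1/2.23 + 1/19.6 + 1/4.18) = 1.223 Ω.
V_A = 12.3 × 1.223/3.523 = 4.271 V.
I(R_H) = V_A / R_H = 4.271/4.18 = 1.022 A.
(Equivalently: I_total = 3.491 A, then current-divider fraction G_k/ΣG = 0.2927.)

I ≈ 1.02 A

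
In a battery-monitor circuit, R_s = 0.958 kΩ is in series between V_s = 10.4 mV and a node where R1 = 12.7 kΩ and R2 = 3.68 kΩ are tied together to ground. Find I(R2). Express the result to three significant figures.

Combine the parallel branches: R_p = (1/12.7 + 1/3.68)⁻¹ = 2.853 kΩ.
V_A by voltage divider: V_A = 10.4 × 2.853/(0.958 + 2.853) = 7.786 mV.
I(R2) = V_A / R2 = 7.786/3.68 = 2.116 µA.

I ≈ 2.12 µA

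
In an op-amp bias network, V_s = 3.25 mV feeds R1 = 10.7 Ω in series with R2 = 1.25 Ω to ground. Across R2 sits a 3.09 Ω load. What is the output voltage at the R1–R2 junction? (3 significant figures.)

The load sits in parallel with R2, giving an effective lower resistance R2' = R2·R_L/(R2+R_L) = 0.8900 Ω.
Voltage divider with the loaded lower leg: V_out = 3.25 × 0.8900/(10.7 + 0.8900) = 3.25 × 0.07679 = 0.2496 mV.

V_out ≈ 0.250 mV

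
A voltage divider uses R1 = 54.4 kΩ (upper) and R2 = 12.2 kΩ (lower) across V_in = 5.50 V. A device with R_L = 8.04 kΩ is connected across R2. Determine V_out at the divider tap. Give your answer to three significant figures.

V_out ≈ 0.450 V

R2 ‖ R_L = (12.2 × 8.04)/(12.2 + 8.04) = 4.846 kΩ.
Now apply the divider: V_out = 5.50 × 0.08180 = 0.4499 V.
(Unloaded it would be 1.01 V; the load pulls it down.)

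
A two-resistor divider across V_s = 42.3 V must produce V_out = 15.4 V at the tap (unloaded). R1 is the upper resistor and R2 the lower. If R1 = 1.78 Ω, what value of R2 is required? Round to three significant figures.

R2 ≈ 1.02 Ω

The divider ratio is R2/(R1+R2) = 15.4/42.3 = 0.3641.
Rearranging, R2 = R1·k/(1−k) = 1.78 × 0.5725 = 1.019 Ω.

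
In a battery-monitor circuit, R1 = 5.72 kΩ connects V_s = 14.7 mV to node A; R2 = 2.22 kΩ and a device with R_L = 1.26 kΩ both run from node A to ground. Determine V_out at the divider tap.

V_out ≈ 1.81 mV

R2 ‖ R_L = (2.22 × 1.26)/(2.22 + 1.26) = 0.8038 kΩ.
Now apply the divider: V_out = 14.7 × 0.1232 = 1.811 mV.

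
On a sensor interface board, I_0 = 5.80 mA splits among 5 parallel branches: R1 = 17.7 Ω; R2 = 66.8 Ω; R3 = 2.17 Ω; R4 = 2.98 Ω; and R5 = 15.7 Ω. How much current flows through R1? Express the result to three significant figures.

Total conductance ΣG = 1/17.7 + 1/66.8 + 1/2.17 + 1/2.98 + 1/15.7 = 0.9316 (units of 1/Ω).
By the current-divider rule, I = I_0 · G_k/ΣG = 5.80 × 0.06065 = 0.3518 mA.

I ≈ 0.352 mA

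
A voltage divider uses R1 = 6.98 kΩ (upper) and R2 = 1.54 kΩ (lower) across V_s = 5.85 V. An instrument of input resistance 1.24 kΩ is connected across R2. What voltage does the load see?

V_out ≈ 0.524 V

R2 ‖ R_L = (1.54 × 1.24)/(1.54 + 1.24) = 0.6869 kΩ.
Now apply the divider: V_out = 5.85 × 0.08959 = 0.5241 V.
(Unloaded it would be 1.06 V; the load pulls it down.)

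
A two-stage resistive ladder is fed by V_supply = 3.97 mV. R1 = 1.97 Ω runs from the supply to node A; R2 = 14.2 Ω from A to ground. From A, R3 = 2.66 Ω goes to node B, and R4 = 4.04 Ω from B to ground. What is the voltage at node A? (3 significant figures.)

Node A sees R2 in parallel with the series input of stage 2, R3 + R4 = 6.700 Ω.
Effective lower resistance at A: R2 ‖ 6.700 = 4.552 Ω.
First divider: V_A = V_supply · 4.552/(1.97 + 4.552) = 2.771 mV.

V_A ≈ 2.77 mV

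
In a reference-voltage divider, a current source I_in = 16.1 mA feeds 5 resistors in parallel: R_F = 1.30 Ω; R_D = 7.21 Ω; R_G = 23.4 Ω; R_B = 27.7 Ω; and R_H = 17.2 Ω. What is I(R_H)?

Conductances: ΣG = 1/1.30 + 1/7.21 + 1/23.4 + 1/27.7 + 1/17.2 = 1.045 (1/Ω).
By the current-divider rule, I = I_in · G_k/ΣG = 16.1 × 0.05564 = 0.8958 mA.

I ≈ 0.896 mA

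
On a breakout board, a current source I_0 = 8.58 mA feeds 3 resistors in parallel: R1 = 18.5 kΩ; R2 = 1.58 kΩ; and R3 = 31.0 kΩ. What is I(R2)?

Conductances: ΣG = 1/18.5 + 1/1.58 + 1/31.0 = 0.7192 (1/kΩ).
R2 takes the fraction G_k/ΣG = 0.6329/0.7192 = 0.8800, so I = 8.58 × 0.8800 = 7.550 mA.

I ≈ 7.55 mA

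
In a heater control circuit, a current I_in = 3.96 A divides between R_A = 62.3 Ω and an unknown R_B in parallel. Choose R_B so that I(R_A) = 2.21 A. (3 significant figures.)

In a two-way split, I_A/I_in = R_B/(R_A + R_B).
2.21/3.96 = R_B/(R_A + R_B) → R_B = R_A · (0.5581)/(1 − 0.5581) = 62.3 × 1.263 = 78.68 Ω.

R_B ≈ 78.7 Ω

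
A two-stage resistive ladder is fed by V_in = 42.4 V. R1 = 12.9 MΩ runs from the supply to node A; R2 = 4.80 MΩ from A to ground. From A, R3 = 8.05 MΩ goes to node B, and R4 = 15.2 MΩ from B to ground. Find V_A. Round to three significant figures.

Looking into the second stage from A: R3 + R4 = 23.25 MΩ appears in parallel with R2.
Effective lower resistance at A: R2 ‖ 23.25 = 3.979 MΩ.
First divider: V_A = V_in · 3.979/(12.9 + 3.979) = 9.994 V.

V_A ≈ 9.99 V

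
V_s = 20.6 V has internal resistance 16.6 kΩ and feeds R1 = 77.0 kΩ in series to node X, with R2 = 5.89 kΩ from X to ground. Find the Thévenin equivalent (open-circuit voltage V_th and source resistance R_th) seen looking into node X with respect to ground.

V_th ≈ 1.22 V, R_th ≈ 5.54 kΩ

R1' = 16.6 + 77.0 = 93.60 kΩ (source resistance + R1).
V_th is the unloaded tap voltage: V_s · R2/(R1'+R2) = 20.6 × 0.05920 = 1.220 V.
With V_s suppressed (replaced by a short), R_th = R1' ‖ R2 = (93.60 × 5.89)/(93.60 + 5.89) = 5.541 kΩ.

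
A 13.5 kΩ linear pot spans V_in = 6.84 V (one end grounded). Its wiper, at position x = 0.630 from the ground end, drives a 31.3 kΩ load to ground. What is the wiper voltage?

V_out ≈ 3.92 V

Split the track: R_lower = x·R_p = 8.505 kΩ, R_upper = (1−x)·R_p = 4.995 kΩ.
Lower segment in parallel with the load: 8.505 ‖ 31.3 = 6.688 kΩ.
V_out = 6.84 × 6.688/(4.995 + 6.688) = 3.916 V.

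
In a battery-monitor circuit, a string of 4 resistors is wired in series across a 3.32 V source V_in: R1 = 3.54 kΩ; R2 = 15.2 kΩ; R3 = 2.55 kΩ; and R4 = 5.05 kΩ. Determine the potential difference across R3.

V ≈ 0.321 V

Series total: ΣR = 3.54 + 15.2 + 2.55 + 5.05 = 26.34 kΩ.
By the voltage-divider rule, V = 3.32 × 2.550/26.34 = 0.3214 V.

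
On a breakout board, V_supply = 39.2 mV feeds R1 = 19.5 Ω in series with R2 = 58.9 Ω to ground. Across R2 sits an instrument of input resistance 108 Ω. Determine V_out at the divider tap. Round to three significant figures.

R2 ‖ R_L = (58.9 × 108)/(58.9 + 108) = 38.11 Ω.
Then V_out = V_supply · R2'/(R1 + R2') = 39.2 × 38.11/57.61 = 25.93 mV.
(Unloaded it would be 29.4 mV; the load pulls it down.)

V_out ≈ 25.9 mV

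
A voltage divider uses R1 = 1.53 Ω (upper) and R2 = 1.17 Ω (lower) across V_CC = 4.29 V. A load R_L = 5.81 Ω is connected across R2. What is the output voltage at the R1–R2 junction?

V_out ≈ 1.67 V

R2 ‖ R_L = (1.17 × 5.81)/(1.17 + 5.81) = 0.9739 Ω.
Now apply the divider: V_out = 4.29 × 0.3889 = 1.669 V.
(Unloaded it would be 1.86 V; the load pulls it down.)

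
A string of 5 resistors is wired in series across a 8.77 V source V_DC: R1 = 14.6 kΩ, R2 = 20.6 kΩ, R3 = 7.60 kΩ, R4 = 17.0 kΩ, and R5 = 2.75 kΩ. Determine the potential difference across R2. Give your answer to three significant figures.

Series total: ΣR = 14.6 + 20.6 + 7.60 + 17.0 + 2.75 = 62.55 kΩ.
By the voltage-divider rule, V = 8.77 × 20.60/62.55 = 2.888 V.

V ≈ 2.89 V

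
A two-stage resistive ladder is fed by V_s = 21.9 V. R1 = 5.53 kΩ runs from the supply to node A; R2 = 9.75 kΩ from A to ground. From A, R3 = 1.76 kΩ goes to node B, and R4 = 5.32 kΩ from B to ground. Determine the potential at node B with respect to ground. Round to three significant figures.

Looking into the second stage from A: R3 + R4 = 7.080 kΩ appears in parallel with R2.
Effective lower resistance at A: R2 ‖ 7.080 = 4.102 kΩ.
First divider: V_A = V_s · 4.102/(5.53 + 4.102) = 9.326 V.
Then the unloaded second divider: V_B = V_A × R4/(R3+R4) = 9.326 × 0.7514 = 7.008 V.

V_B ≈ 7.01 V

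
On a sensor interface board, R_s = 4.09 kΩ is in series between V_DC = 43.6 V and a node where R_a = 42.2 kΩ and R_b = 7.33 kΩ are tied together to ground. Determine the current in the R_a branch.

I ≈ 0.624 mA

Combine the parallel branches: R_p = (1/42.2 + 1/7.33)⁻¹ = 6.245 kΩ.
V_A by voltage divider: V_A = 43.6 × 6.245/(4.09 + 6.245) = 26.35 V.
I(R_a) = V_A / R_a = 26.35/42.2 = 0.6243 mA.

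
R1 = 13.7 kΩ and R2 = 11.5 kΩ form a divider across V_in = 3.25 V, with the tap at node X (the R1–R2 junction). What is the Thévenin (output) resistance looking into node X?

R_th ≈ 6.25 kΩ

Zeroing V_in shorts the top of R1 to ground, so R_th = R1 ‖ R2 = 6.252 kΩ.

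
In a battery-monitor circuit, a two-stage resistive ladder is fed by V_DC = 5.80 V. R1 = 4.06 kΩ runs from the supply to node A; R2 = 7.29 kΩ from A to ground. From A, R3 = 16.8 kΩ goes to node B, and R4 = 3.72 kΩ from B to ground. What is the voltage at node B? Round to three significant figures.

The second stage (R3 + R4 = 20.52 kΩ) loads node A in parallel with R2.
R2 ‖ (R3+R4) = 5.379 kΩ.
So V_A = 5.80 × 0.5699 = 3.305 V.
V_B = V_A × 0.1813 = 0.5992 V.

V_B ≈ 0.599 V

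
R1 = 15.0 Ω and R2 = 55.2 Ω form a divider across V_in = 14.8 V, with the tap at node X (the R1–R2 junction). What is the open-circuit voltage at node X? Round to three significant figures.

Open-circuit (no load on X): V_th = V_in · R2/(R1 + R2) = 14.8 × 55.2/(15.00 + 55.2) = 11.64 V.

V_th ≈ 11.6 V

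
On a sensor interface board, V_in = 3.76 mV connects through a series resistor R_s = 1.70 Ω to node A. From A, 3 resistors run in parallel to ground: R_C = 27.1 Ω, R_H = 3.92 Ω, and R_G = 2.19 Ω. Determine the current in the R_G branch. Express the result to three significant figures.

Equivalent of the parallel group: R_p = 1.336 Ω.
V_A = 3.76 × 1.336/3.036 = 1.654 mV.
I(R_G) = V_A / R_G = 1.654/2.19 = 0.7555 mA.
(Check via current divider: I_total = 1.239 mA; share G_k/ΣG = 0.6099 → same result.)

I ≈ 0.755 mA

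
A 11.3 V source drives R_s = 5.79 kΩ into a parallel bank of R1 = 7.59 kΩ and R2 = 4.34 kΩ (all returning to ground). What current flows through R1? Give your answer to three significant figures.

Combine the parallel branches: R_p = (1/7.59 + 1/4.34)⁻¹ = 2.761 kΩ.
Node voltage V_A = V_supply · R_p/(R_s + R_p) = 11.3 × 0.3229 = 3.649 V.
I(R1) = V_A / R1 = 3.649/7.59 = 0.4807 mA.

I ≈ 0.481 mA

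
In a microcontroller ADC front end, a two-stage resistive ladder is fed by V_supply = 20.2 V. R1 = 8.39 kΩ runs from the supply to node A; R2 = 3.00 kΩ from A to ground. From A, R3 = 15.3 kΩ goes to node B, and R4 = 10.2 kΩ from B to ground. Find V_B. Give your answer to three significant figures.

The second stage (R3 + R4 = 25.50 kΩ) loads node A in parallel with R2.
R2 ‖ (R3+R4) = 2.684 kΩ.
So V_A = 20.2 × 0.2424 = 4.896 V.
Then the unloaded second divider: V_B = V_A × R4/(R3+R4) = 4.896 × 0.4000 = 1.958 V.

V_B ≈ 1.96 V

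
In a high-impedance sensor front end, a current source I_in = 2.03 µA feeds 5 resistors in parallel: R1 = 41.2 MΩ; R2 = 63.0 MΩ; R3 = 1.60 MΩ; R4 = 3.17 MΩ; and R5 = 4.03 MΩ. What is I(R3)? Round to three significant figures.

Conductances: ΣG = 1/41.2 + 1/63.0 + 1/1.60 + 1/3.17 + 1/4.03 = 1.229 (1/MΩ).
Current divider: I(R3) = I_in · G_k/ΣG = 2.03 × (0.6250/1.229) = 2.03 × 0.5087 = 1.033 µA.

I ≈ 1.03 µA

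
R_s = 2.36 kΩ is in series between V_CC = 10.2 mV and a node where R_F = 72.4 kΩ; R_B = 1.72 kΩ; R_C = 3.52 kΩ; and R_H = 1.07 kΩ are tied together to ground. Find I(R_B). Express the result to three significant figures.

Combine the parallel branches: R_p = (1/72.4 + 1/1.72 + 1/3.52 + 1/1.07)⁻¹ = 0.5513 kΩ.
V_A = 10.2 × 0.5513/2.911 = 1.932 mV.
I(R_B) = V_A / R_B = 1.932/1.72 = 1.123 µA.

I ≈ 1.12 µA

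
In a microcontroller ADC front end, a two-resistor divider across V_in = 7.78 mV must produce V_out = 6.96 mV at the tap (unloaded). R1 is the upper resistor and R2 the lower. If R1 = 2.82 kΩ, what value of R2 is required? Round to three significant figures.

R2 ≈ 23.9 kΩ

V_out/V_in = R2/(R1+R2) = 0.8946.
R2 = R1 · 0.8946/(1 − 0.8946) = 23.94 kΩ.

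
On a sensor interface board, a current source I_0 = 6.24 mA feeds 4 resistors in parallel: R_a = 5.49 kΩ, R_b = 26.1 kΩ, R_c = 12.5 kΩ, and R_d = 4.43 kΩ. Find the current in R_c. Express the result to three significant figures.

ΣG = 1/5.49 + 1/26.1 + 1/12.5 + 1/4.43 = 0.5262.
By the current-divider rule, I = I_0 · G_k/ΣG = 6.24 × 0.1520 = 0.9487 mA.

I ≈ 0.949 mA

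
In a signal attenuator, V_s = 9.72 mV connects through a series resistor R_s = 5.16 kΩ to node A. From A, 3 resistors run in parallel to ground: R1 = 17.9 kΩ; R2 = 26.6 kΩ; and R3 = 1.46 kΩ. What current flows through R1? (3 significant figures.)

I ≈ 0.108 µA

Combine the parallel branches: R_p = (1/17.9 + 1/26.6 + 1/1.46)⁻¹ = 1.285 kΩ.
V_A by voltage divider: V_A = 9.72 × 1.285/(5.16 + 1.285) = 1.938 mV.
Branch current I = V_A/R1 = 1.938/17.9 = 0.1082 µA.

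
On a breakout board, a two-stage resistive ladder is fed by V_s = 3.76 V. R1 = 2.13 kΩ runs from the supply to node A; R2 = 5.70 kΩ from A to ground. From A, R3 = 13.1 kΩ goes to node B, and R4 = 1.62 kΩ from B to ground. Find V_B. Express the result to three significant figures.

Node A sees R2 in parallel with the series input of stage 2, R3 + R4 = 14.72 kΩ.
Effective lower resistance at A: R2 ‖ 14.72 = 4.109 kΩ.
First divider: V_A = V_s · 4.109/(2.13 + 4.109) = 2.476 V.
V_B = V_A × 0.1101 = 0.2725 V.

V_B ≈ 0.273 V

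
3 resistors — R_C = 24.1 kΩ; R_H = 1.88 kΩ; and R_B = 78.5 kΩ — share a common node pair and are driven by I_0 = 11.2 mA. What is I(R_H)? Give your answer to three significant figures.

I ≈ 10.2 mA

ΣG = 1/24.1 + 1/1.88 + 1/78.5 = 0.5861.
By the current-divider rule, I = I_0 · G_k/ΣG = 11.2 × 0.9075 = 10.16 mA.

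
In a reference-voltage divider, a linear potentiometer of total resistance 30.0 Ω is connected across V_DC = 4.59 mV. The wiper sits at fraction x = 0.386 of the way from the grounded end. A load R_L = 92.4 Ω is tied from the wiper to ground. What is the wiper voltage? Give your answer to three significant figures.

V_out ≈ 1.65 mV

The pot divides into 18.42 Ω above the wiper and 11.58 Ω below.
R_L loads the lower segment: effective lower R = 10.29 Ω.
Loaded-divider output: V_out = 4.59 × 0.3584 = 1.645 mV.
(Unloaded: V_out = x·V_DC = 1.77 mV.)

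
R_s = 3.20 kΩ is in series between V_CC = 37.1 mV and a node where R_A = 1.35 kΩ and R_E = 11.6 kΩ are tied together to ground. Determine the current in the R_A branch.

Equivalent of the parallel group: R_p = 1.209 kΩ.
Node voltage V_A = V_CC · R_p/(R_s + R_p) = 37.1 × 0.2743 = 10.17 mV.
Branch current I = V_A/R_A = 10.17/1.35 = 7.537 µA.

I ≈ 7.54 µA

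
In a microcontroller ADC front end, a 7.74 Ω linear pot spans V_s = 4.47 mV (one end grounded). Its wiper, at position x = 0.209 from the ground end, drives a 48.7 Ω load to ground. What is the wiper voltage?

Lower segment x·R_p = 1.618 Ω; upper segment (1−x)·R_p = 6.122 Ω.
(x·R_p) ‖ R_L = 1.566 Ω.
Loaded-divider output: V_out = 4.47 × 0.2036 = 0.9103 mV.
(Unloaded: V_out = x·V_s = 0.934 mV.)

V_out ≈ 0.910 mV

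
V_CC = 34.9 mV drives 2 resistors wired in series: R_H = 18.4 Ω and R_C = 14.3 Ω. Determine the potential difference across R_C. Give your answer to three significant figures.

V ≈ 15.3 mV

Series total: ΣR = 18.4 + 14.3 = 32.70 Ω.
V = V_CC · R/ΣR = 34.9 × 0.4373 = 15.26 mV.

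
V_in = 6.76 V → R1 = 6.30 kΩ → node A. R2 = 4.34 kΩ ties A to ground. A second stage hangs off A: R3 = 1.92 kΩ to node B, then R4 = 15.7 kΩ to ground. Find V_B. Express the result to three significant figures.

V_B ≈ 2.14 V

Looking into the second stage from A: R3 + R4 = 17.62 kΩ appears in parallel with R2.
Effective lower resistance at A: R2 ‖ 17.62 = 3.482 kΩ.
V_A = 6.76 × 3.482/(6.30 + 3.482) = 2.406 V.
Stage 2 is unloaded, so V_B = V_A · R4/(R3+R4) = 2.406 × 15.7/17.62 = 2.144 V.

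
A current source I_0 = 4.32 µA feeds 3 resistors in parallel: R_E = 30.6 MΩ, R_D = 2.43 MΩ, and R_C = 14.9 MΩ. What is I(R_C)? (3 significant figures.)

Total conductance ΣG = 1/30.6 + 1/2.43 + 1/14.9 = 0.5113 (units of 1/MΩ).
Current divider: I(R_C) = I_0 · G_k/ΣG = 4.32 × (0.06711/0.5113) = 4.32 × 0.1313 = 0.5670 µA.

I ≈ 0.567 µA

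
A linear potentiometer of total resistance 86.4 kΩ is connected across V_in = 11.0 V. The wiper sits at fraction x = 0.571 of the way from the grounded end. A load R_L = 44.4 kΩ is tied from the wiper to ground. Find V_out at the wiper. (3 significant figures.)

Split the track: R_lower = x·R_p = 49.33 kΩ, R_upper = (1−x)·R_p = 37.07 kΩ.
Lower segment in parallel with the load: 49.33 ‖ 44.4 = 23.37 kΩ.
Then V_out = V_in · 23.37/(37.07 + 23.37) = 4.253 V.

V_out ≈ 4.25 V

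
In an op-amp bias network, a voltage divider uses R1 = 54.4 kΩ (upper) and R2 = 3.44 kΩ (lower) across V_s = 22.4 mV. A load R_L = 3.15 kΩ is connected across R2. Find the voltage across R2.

V_out ≈ 0.657 mV

The load sits in parallel with R2, giving an effective lower resistance R2' = R2·R_L/(R2+R_L) = 1.644 kΩ.
Then V_out = V_s · R2'/(R1 + R2') = 22.4 × 1.644/56.04 = 0.6572 mV.
(Unloaded it would be 1.33 mV; the load pulls it down.)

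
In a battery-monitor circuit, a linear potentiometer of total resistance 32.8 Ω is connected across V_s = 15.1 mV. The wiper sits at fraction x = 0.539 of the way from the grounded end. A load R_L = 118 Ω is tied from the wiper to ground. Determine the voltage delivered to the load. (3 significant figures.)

Split the track: R_lower = x·R_p = 17.68 Ω, R_upper = (1−x)·R_p = 15.12 Ω.
R_L loads the lower segment: effective lower R = 15.38 Ω.
Then V_out = V_s · 15.38/(15.12 + 15.38) = 7.613 mV.

V_out ≈ 7.61 mV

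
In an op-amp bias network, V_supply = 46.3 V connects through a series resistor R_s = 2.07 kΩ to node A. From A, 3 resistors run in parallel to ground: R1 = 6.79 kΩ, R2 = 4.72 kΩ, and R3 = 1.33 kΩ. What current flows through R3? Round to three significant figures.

Equivalent of the parallel group: R_p = 0.9001 kΩ.
V_A by voltage divider: V_A = 46.3 × 0.9001/(2.07 + 0.9001) = 14.03 V.
I(R3) = V_A / R3 = 14.03/1.33 = 10.55 mA.

I ≈ 10.5 mA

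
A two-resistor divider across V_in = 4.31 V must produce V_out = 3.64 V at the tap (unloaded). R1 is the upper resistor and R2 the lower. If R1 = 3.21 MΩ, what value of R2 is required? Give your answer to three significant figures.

R2 ≈ 17.4 MΩ

Required fraction k = V_out/V_in = 0.8445.
So R2 = R1 · V_out/(V_in − V_out) = 3.21 × 3.64/(4.31 − 3.64) = 3.21 × 5.433 = 17.44 MΩ.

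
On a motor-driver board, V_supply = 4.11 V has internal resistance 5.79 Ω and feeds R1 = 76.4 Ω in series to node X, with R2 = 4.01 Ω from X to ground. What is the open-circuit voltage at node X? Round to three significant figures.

R1' = 5.79 + 76.4 = 82.19 Ω (source resistance + R1).
V_th is the unloaded tap voltage: V_supply · R2/(R1'+R2) = 4.11 × 0.04652 = 0.1912 V.

V_th ≈ 0.191 V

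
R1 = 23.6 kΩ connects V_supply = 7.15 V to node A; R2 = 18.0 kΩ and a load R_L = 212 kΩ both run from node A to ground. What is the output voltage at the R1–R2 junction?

The load sits in parallel with R2, giving an effective lower resistance R2' = R2·R_L/(R2+R_L) = 16.59 kΩ.
Then V_out = V_supply · R2'/(R1 + R2') = 7.15 × 16.59/40.19 = 2.952 V.
(Unloaded it would be 3.09 V; the load pulls it down.)

V_out ≈ 2.95 V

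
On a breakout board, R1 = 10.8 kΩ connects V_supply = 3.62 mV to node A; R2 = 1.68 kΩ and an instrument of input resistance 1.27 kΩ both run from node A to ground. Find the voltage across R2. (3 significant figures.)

V_out ≈ 0.227 mV

First combine the lower leg with the load: R2 ‖ R_L = 0.7233 kΩ.
Then V_out = V_supply · R2'/(R1 + R2') = 3.62 × 0.7233/11.52 = 0.2272 mV.
(Unloaded it would be 0.487 mV; the load pulls it down.)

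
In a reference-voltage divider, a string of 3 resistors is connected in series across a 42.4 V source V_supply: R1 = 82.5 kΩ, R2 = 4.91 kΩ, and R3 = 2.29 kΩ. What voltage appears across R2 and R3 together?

V ≈ 3.40 V

ΣR = 82.5 + 4.91 + 2.29 = 89.70 kΩ.
R_{R2..R3} = 4.91 + 2.29 = 7.200 kΩ.
V = V_supply · R/ΣR = 42.4 × 0.08027 = 3.403 V.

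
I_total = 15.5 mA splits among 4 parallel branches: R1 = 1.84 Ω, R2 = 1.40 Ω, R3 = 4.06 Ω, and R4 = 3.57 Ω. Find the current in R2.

I ≈ 6.21 mA

ΣG = 1/1.84 + 1/1.40 + 1/4.06 + 1/3.57 = 1.784.
Current divider: I(R2) = I_total · G_k/ΣG = 15.5 × (0.7143/1.784) = 15.5 × 0.4003 = 6.205 mA.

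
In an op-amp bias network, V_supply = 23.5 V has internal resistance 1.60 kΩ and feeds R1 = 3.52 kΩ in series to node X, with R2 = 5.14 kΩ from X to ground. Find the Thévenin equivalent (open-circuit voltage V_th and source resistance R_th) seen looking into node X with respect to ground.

V_th ≈ 11.8 V, R_th ≈ 2.56 kΩ

R1' = 1.60 + 3.52 = 5.120 kΩ (source resistance + R1).
With X open, the divider is unloaded: V_th = 23.5 × 5.14/10.26 = 11.77 V.
With V_supply suppressed (replaced by a short), R_th = R1' ‖ R2 = (5.120 × 5.14)/(5.120 + 5.14) = 2.565 kΩ.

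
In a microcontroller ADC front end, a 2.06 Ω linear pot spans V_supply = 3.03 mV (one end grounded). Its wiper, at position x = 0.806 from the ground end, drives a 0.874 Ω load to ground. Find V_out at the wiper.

Split the track: R_lower = x·R_p = 1.660 Ω, R_upper = (1−x)·R_p = 0.3996 Ω.
Lower segment in parallel with the load: 1.660 ‖ 0.874 = 0.5726 Ω.
V_out = 3.03 × 0.5726/(0.3996 + 0.5726) = 1.785 mV.

V_out ≈ 1.78 mV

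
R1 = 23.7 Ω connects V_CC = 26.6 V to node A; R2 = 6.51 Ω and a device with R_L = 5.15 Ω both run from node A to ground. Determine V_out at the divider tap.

R2 ‖ R_L = (6.51 × 5.15)/(6.51 + 5.15) = 2.875 Ω.
Then V_out = V_CC · R2'/(R1 + R2') = 26.6 × 2.875/26.58 = 2.878 V.

V_out ≈ 2.88 V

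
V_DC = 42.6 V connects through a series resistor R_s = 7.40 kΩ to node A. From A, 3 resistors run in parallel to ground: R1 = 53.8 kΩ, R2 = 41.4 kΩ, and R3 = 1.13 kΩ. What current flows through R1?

Equivalent of the parallel group: R_p = 1.078 kΩ.
Node voltage V_A = V_DC · R_p/(R_s + R_p) = 42.6 × 0.1271 = 5.416 V.
I(R1) = V_A / R1 = 5.416/53.8 = 0.1007 mA.
(Check via current divider: I_total = 5.025 mA; share G_k/ΣG = 0.02004 → same result.)

I ≈ 0.101 mA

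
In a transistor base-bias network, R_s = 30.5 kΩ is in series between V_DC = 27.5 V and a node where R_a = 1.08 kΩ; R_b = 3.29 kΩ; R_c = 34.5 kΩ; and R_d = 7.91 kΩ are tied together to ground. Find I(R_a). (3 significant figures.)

I ≈ 0.589 mA

Equivalent of the parallel group: R_p = 0.7219 kΩ.
V_A = 27.5 × 0.7219/31.22 = 0.6358 V.
Branch current I = V_A/R_a = 0.6358/1.08 = 0.5887 mA.
(Equivalently: I_total = 0.8808 mA, then current-divider fraction G_k/ΣG = 0.6684.)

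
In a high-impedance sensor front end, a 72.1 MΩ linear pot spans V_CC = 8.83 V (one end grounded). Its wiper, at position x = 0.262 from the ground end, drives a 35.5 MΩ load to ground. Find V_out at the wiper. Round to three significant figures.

V_out ≈ 1.66 V

Lower segment x·R_p = 18.89 MΩ; upper segment (1−x)·R_p = 53.21 MΩ.
R_L loads the lower segment: effective lower R = 12.33 MΩ.
Then V_out = V_CC · 12.33/(53.21 + 12.33) = 1.661 V.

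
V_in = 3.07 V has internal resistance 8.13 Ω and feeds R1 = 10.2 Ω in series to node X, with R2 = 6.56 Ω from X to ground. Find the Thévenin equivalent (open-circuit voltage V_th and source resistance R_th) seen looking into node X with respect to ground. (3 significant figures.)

V_th ≈ 0.809 V, R_th ≈ 4.83 Ω

R1' = 8.13 + 10.2 = 18.33 Ω (source resistance + R1).
With X open, the divider is unloaded: V_th = 3.07 × 6.56/24.89 = 0.8091 V.
Zeroing V_in shorts the top of R1' to ground, so R_th = R1' ‖ R2 = 4.831 Ω.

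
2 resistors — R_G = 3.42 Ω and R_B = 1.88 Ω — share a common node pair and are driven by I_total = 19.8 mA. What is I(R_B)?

With just two branches, the current splits inversely with resistance.
I(R_B) = 19.8 × 3.42/(3.42 + 1.88) = 19.8 × 0.6453 = 12.78 mA.

I ≈ 12.8 mA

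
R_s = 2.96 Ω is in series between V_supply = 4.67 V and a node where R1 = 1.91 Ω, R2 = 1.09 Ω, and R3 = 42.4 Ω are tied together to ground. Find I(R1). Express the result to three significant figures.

I ≈ 0.458 A

Parallel bank: R_p = 1/(1/1.91 + 1/1.09 + 1/42.4) = 0.6828 Ω.
V_A by voltage divider: V_A = 4.67 × 0.6828/(2.96 + 0.6828) = 0.8753 V.
Branch current I = V_A/R1 = 0.8753/1.91 = 0.4583 A.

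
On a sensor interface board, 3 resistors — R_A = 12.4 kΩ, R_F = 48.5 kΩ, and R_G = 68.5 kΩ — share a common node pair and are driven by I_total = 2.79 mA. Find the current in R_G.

I ≈ 0.352 mA

Conductances: ΣG = 1/12.4 + 1/48.5 + 1/68.5 = 0.1159 (1/kΩ).
By the current-divider rule, I = I_total · G_k/ΣG = 2.79 × 0.1260 = 0.3515 mA.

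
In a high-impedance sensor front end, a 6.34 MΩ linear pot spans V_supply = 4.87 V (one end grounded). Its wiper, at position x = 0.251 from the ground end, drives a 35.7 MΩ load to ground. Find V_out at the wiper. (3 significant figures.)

V_out ≈ 1.18 V

Lower segment x·R_p = 1.591 MΩ; upper segment (1−x)·R_p = 4.749 MΩ.
(x·R_p) ‖ R_L = 1.523 MΩ.
Loaded-divider output: V_out = 4.87 × 0.2429 = 1.183 V.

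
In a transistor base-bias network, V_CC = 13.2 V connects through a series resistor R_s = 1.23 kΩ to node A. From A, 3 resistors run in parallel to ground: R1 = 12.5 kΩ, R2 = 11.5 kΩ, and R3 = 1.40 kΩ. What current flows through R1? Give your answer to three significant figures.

I ≈ 0.507 mA

Combine the parallel branches: R_p = (1/12.5 + 1/11.5 + 1/1.40)⁻¹ = 1.135 kΩ.
V_A by voltage divider: V_A = 13.2 × 1.135/(1.23 + 1.135) = 6.334 V.
I(R1) = V_A / R1 = 6.334/12.5 = 0.5067 mA.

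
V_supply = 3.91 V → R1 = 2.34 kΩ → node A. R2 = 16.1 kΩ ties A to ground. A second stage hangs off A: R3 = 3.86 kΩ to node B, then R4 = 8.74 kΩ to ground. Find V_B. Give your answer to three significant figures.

V_B ≈ 2.04 V

Looking into the second stage from A: R3 + R4 = 12.60 kΩ appears in parallel with R2.
Effective lower resistance at A: R2 ‖ 12.60 = 7.068 kΩ.
So V_A = 3.91 × 0.7513 = 2.938 V.
Stage 2 is unloaded, so V_B = V_A · R4/(R3+R4) = 2.938 × 8.74/12.60 = 2.038 V.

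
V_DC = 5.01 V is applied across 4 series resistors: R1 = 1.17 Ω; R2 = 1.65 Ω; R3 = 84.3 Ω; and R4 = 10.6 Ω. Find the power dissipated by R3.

P ≈ 0.222 W

ΣR = 97.72 Ω → I = 5.01/97.72 = 0.05127 A.
P(R3) = I²·R3 = (0.05127)² × 84.3 = 0.2216 W.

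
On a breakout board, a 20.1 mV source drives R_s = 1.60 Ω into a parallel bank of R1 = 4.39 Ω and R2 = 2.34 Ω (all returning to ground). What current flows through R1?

Equivalent of the parallel group: R_p = 1.526 Ω.
V_A = 20.1 × 1.526/3.126 = 9.813 mV.
Branch current I = V_A/R1 = 9.813/4.39 = 2.235 mA.

I ≈ 2.24 mA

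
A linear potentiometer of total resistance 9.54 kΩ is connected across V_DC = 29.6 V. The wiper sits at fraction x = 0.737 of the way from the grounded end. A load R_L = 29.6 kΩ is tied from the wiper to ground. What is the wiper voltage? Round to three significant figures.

V_out ≈ 20.5 V

Lower segment x·R_p = 7.031 kΩ; upper segment (1−x)·R_p = 2.509 kΩ.
R_L loads the lower segment: effective lower R = 5.681 kΩ.
Loaded-divider output: V_out = 29.6 × 0.6937 = 20.53 V.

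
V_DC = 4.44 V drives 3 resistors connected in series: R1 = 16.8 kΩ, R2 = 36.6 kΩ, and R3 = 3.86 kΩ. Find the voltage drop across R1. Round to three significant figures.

V ≈ 1.30 V

Total series resistance ΣR = 16.8 + 36.6 + 3.86 = 57.26 kΩ.
By the voltage-divider rule, V = 4.44 × 16.80/57.26 = 1.303 V.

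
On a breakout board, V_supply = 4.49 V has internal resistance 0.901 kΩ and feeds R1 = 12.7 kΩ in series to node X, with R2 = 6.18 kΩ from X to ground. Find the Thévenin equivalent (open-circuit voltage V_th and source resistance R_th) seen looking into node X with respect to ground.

V_th ≈ 1.40 V, R_th ≈ 4.25 kΩ

R1' = 0.901 + 12.7 = 13.60 kΩ (source resistance + R1).
V_th is the unloaded tap voltage: V_supply · R2/(R1'+R2) = 4.49 × 0.3124 = 1.403 V.
Zeroing V_supply shorts the top of R1' to ground, so R_th = R1' ‖ R2 = 4.249 kΩ.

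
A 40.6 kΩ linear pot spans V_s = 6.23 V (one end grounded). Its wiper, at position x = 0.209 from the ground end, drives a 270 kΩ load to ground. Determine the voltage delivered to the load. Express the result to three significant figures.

Split the track: R_lower = x·R_p = 8.485 kΩ, R_upper = (1−x)·R_p = 32.11 kΩ.
(x·R_p) ‖ R_L = 8.227 kΩ.
Loaded-divider output: V_out = 6.23 × 0.2039 = 1.270 V.

V_out ≈ 1.27 V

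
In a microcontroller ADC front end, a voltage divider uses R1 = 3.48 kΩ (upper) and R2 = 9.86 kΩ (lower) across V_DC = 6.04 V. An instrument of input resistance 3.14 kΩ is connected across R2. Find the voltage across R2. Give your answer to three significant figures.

V_out ≈ 2.45 V

First combine the lower leg with the load: R2 ‖ R_L = 2.382 kΩ.
Then V_out = V_DC · R2'/(R1 + R2') = 6.04 × 2.382/5.862 = 2.454 V.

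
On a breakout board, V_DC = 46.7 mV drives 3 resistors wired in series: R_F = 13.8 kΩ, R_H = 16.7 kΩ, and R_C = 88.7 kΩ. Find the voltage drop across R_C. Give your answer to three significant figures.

Series total: ΣR = 13.8 + 16.7 + 88.7 = 119.2 kΩ.
V = V_DC · R/ΣR = 46.7 × 0.7441 = 34.75 mV.

V ≈ 34.8 mV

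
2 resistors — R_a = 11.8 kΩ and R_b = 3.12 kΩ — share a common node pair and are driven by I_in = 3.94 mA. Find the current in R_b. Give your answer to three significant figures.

Two-branch current divider: I_k = I_in · R_other/(R_1 + R_2).
So I = 3.94 × 11.8/14.92 = 3.116 mA.

I ≈ 3.12 mA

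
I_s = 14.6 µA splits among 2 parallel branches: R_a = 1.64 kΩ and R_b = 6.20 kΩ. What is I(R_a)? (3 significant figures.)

I ≈ 11.5 µA

Two-branch current divider: I_k = I_s · R_other/(R_1 + R_2).
I(R_a) = 14.6 × 6.20/(1.64 + 6.20) = 14.6 × 0.7908 = 11.55 µA.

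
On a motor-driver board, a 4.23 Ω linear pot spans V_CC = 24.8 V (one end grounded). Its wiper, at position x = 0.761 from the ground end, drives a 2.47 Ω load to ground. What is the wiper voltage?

V_out ≈ 14.4 V

The pot divides into 1.011 Ω above the wiper and 3.219 Ω below.
(x·R_p) ‖ R_L = 1.398 Ω.
V_out = 24.8 × 1.398/(1.011 + 1.398) = 14.39 V.
(Unloaded: V_out = x·V_CC = 18.9 V.)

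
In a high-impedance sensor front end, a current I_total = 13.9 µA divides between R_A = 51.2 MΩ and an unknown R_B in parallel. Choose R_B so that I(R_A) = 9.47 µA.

Two-branch current divider: I_A = I_total · R_B/(R_A + R_B).
9.47/13.9 = R_B/(R_A + R_B) → R_B = R_A · (0.6813)/(1 − 0.6813) = 51.2 × 2.138 = 109.5 MΩ.

R_B ≈ 109 MΩ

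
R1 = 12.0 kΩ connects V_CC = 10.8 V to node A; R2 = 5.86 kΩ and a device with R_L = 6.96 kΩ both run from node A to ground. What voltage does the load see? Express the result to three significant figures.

First combine the lower leg with the load: R2 ‖ R_L = 3.181 kΩ.
Voltage divider with the loaded lower leg: V_out = 10.8 × 3.181/(12.0 + 3.181) = 10.8 × 0.2096 = 2.263 V.

V_out ≈ 2.26 V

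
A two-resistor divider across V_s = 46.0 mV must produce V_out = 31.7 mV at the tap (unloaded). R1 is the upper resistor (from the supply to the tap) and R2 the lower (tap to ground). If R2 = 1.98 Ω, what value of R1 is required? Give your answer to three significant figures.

R1 ≈ 0.893 Ω

V_out/V_s = R2/(R1+R2) = 0.6891.
So R1 = R2 · (V_s/V_out − 1) = 1.98 × (46.0/31.7 − 1) = 1.98 × 0.4511 = 0.8932 Ω.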